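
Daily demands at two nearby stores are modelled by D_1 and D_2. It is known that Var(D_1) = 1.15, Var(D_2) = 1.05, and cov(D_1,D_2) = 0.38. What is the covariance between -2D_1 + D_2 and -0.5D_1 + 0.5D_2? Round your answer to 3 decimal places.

cov(-2D_1 + D_2, -0.5D_1 + 0.5D_2) = (-2)(-0.5)Var(D_1) + (1)(0.5)Var(D_2) + [(-2)(0.5) + (1)(-0.5)]cov(D_1,D_2)
= 1·1.15 + 0.5·1.05 + -1.5·0.38 = 1.105

1.105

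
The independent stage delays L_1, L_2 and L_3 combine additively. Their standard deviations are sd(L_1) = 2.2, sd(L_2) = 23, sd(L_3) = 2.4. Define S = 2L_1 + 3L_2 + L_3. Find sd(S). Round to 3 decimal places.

69.182

var(L_1) = 4.84, var(L_2) = 529, var(L_3) = 5.76
By independence, var(S) = (2)²var(L_1) + (3)²var(L_2) + (1)²var(L_3)
= (2)²·4.84 + (3)²·529 + (1)²·5.76 = 4786.12
sd(S) = √4786.12 ≈ 69.182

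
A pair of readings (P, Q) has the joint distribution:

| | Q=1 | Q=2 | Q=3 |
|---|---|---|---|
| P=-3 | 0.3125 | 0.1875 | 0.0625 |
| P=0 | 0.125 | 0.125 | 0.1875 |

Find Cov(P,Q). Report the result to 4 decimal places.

E[P] = -1.6875,  E[Q] = 1.8125
E[PQ] = -2.625
Cov(P,Q) = E[PQ] − E[P]E[Q] = -2.625 − (-1.6875)(1.8125) = 0.43359375

0.4336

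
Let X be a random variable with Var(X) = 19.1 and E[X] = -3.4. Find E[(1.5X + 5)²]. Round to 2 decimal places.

42.99

E[1.5X + 5] = 1.5·-3.4 + 5 = -0.1
Var(1.5X + 5) = (1.5)²·19.1 = 42.975
E[(1.5X + 5)²] = Var((1.5X + 5)) + (E[(1.5X + 5)])² = 42.975 + (-0.1)² = 42.985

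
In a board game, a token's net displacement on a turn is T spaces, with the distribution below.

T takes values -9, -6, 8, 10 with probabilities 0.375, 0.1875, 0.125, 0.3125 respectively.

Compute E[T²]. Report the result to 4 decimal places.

E[T²] = (-9)²(0.375) + (-6)²(0.1875) + (8)²(0.125) + (10)²(0.3125) = 76.375

76.3750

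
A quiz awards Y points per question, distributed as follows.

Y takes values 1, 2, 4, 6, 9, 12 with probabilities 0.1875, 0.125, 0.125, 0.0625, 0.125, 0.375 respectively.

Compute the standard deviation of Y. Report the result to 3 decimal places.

E[Y] = (1)(0.1875) + (2)(0.125) + (4)(0.125) + (6)(0.0625) + (9)(0.125) + (12)(0.375) = 6.9375
E[Y²] = (1)²(0.1875) + (2)²(0.125) + (4)²(0.125) + (6)²(0.0625) + (9)²(0.125) + (12)²(0.375) = 69.0625
Var(Y) = E[Y²] − (E[Y])² = 69.0625 − (6.9375)² = 20.93359375
SD(Y) = √20.93359375 ≈ 4.575

4.575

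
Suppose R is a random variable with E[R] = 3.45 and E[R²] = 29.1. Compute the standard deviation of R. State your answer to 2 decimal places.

4.15

Var(R) = 29.1 − (3.45)² = 17.1975
σ(R) = √17.1975 ≈ 4.15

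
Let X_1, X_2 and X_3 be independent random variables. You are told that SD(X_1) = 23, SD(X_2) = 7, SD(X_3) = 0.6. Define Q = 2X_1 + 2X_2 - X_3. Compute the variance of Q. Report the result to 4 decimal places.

V(X_1) = 529, V(X_2) = 49, V(X_3) = 0.36
By independence, V(Q) = (2)²V(X_1) + (2)²V(X_2) + (-1)²V(X_3)
= (2)²·529 + (2)²·49 + (-1)²·0.36 = 2312.36

2312.3600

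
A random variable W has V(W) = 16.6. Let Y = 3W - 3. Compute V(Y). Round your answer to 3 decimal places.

V(3W - 3) = (3)²·V(W) = 9·16.6 = 149.4

149.400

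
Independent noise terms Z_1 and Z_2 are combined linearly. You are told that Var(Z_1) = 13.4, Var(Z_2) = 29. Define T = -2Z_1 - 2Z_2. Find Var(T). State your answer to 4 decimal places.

169.6000

By independence, Var(T) = (-2)²Var(Z_1) + (-2)²Var(Z_2)
= (-2)²·13.4 + (-2)²·29 = 169.6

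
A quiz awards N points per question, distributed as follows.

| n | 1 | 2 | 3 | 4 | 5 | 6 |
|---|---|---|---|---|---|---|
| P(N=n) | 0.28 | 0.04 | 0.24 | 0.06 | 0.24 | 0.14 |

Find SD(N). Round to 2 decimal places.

1.82

E[N] = (1)(0.28) + (2)(0.04) + (3)(0.24) + (4)(0.06) + (5)(0.24) + (6)(0.14) = 3.36
E[N²] = (1)²(0.28) + (2)²(0.04) + (3)²(0.24) + (4)²(0.06) + (5)²(0.24) + (6)²(0.14) = 14.6
Var(N) = E[N²] − (E[N])² = 14.6 − (3.36)² = 3.3104
SD(N) = √3.3104 ≈ 1.82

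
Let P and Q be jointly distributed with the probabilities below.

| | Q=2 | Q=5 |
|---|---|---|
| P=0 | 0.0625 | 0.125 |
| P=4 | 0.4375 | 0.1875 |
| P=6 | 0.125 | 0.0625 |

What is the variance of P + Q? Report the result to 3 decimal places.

E[P] = 3.625,  E[Q] = 3.125,  E[PQ] = 10.625
Var(P) = 16.75 − (3.625)² = 3.609375;  Var(Q) = 11.875 − (3.125)² = 2.109375
Cov(P,Q) = 10.625 − (3.625)(3.125) = -0.703125
Var(P + Q) = (1)²·3.609375 + (1)²·2.109375 + 2·(1)·(1)·-0.703125 = 4.3125

4.313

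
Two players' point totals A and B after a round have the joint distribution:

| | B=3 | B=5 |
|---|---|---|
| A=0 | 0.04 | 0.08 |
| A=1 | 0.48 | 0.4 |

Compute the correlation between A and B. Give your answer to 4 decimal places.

E[A] = 0.88,  E[B] = 3.96
E[AB] = 3.44
Cov(A,B) = E[AB] − E[A]E[B] = 3.44 − (0.88)(3.96) = -0.0448
Var(A) = 0.1056,  Var(B) = 0.9984
ρ = -0.0448 / √(0.1056·0.9984) ≈ -0.1380

-0.1380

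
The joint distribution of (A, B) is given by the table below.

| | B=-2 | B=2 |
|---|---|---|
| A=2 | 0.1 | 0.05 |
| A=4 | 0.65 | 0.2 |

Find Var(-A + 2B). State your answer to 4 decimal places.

E[A] = 3.7,  E[B] = -1,  E[AB] = -3.8
Var(A) = 14.2 − (3.7)² = 0.51;  Var(B) = 4 − (-1)² = 3
Cov(A,B) = -3.8 − (3.7)(-1) = -0.1
Var(-A + 2B) = (-1)²·0.51 + (2)²·3 + 2·(-1)·(2)·-0.1 = 12.91

12.9100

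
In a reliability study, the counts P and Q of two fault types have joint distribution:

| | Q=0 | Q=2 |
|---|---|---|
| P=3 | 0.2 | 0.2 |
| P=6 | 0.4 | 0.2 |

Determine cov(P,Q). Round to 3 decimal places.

E[P] = 4.8,  E[Q] = 0.8
E[PQ] = 3.6
cov(P,Q) = E[PQ] − E[P]E[Q] = 3.6 − (4.8)(0.8) = -0.24

-0.240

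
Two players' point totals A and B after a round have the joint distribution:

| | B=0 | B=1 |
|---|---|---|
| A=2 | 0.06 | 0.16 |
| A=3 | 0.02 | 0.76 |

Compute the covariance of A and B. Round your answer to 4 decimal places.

E[A] = 2.78,  E[B] = 0.92
E[AB] = 2.6
Cov(A,B) = E[AB] − E[A]E[B] = 2.6 − (2.78)(0.92) = 0.0424

0.0424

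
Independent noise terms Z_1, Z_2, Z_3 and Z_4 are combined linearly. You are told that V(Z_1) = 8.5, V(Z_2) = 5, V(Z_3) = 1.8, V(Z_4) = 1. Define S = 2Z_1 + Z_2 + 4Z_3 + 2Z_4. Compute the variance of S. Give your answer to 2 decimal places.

71.80

By independence, V(S) = (2)²V(Z_1) + (1)²V(Z_2) + (4)²V(Z_3) + (2)²V(Z_4)
= (2)²·8.5 + (1)²·5 + (4)²·1.8 + (2)²·1 = 71.8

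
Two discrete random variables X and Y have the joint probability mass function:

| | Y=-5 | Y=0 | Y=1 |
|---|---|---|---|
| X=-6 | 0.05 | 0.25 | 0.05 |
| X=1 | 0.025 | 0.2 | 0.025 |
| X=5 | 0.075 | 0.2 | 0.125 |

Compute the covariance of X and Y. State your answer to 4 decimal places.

-0.0675

E[X] = 0.15,  E[Y] = -0.55
E[XY] = -0.15
cov(X,Y) = E[XY] − E[X]E[Y] = -0.15 − (0.15)(-0.55) = -0.0675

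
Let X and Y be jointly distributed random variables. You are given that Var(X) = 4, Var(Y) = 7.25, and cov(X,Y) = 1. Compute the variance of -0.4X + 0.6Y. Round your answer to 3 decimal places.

2.770

Var(-0.4X + 0.6Y) = (-0.4)²·Var(X) + (0.6)²·Var(Y) + 2·(-0.4)·(0.6)·cov(X,Y)
= 0.16·4 + 0.36·7.25 + -0.48·1 = 2.77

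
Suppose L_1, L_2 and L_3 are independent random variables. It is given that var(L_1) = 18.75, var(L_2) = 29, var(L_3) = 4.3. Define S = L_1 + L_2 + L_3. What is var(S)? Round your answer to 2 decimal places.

52.05

By independence, var(S) = (1)²var(L_1) + (1)²var(L_2) + (1)²var(L_3)
= (1)²·18.75 + (1)²·29 + (1)²·4.3 = 52.05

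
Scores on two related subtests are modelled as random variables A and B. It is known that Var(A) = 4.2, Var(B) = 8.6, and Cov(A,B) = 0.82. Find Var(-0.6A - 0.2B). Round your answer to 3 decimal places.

Var(-0.6A - 0.2B) = (-0.6)²·Var(A) + (-0.2)²·Var(B) + 2·(-0.6)·(-0.2)·Cov(A,B)
= 0.36·4.2 + 0.04·8.6 + 0.24·0.82 = 2.0528

2.053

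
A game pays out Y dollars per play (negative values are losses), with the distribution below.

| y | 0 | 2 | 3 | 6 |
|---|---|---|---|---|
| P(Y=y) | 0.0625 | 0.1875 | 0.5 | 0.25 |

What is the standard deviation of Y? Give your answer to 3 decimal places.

E[Y] = (0)(0.0625) + (2)(0.1875) + (3)(0.5) + (6)(0.25) = 3.375
E[Y²] = (0)²(0.0625) + (2)²(0.1875) + (3)²(0.5) + (6)²(0.25) = 14.25
var(Y) = E[Y²] − (E[Y])² = 14.25 − (3.375)² = 2.859375
sd(Y) = √2.859375 ≈ 1.691

1.691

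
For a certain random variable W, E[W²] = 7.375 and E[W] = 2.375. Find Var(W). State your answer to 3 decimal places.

Var(W) = 7.375 − (2.375)² = 1.734375

1.734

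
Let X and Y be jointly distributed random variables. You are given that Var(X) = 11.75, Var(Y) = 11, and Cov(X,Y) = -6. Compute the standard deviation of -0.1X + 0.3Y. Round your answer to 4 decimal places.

Var(-0.1X + 0.3Y) = (-0.1)²·Var(X) + (0.3)²·Var(Y) + 2·(-0.1)·(0.3)·Cov(X,Y)
= 0.01·11.75 + 0.09·11 + -0.06·-6 = 1.4675
sd(-0.1X + 0.3Y) = √1.4675 ≈ 1.2114

1.2114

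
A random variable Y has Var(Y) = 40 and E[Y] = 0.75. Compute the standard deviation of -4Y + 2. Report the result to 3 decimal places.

Var(-4Y + 2) = (-4)²·40 = 640
SD(-4Y + 2) = √640 ≈ 25.298

25.298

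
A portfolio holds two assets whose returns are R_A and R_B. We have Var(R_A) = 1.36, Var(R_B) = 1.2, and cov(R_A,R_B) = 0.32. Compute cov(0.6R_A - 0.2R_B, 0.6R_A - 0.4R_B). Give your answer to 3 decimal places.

0.470

cov(0.6R_A - 0.2R_B, 0.6R_A - 0.4R_B) = (0.6)(0.6)Var(R_A) + (-0.2)(-0.4)Var(R_B) + [(0.6)(-0.4) + (-0.2)(0.6)]cov(R_A,R_B)
= 0.36·1.36 + 0.08·1.2 + -0.36·0.32 = 0.4704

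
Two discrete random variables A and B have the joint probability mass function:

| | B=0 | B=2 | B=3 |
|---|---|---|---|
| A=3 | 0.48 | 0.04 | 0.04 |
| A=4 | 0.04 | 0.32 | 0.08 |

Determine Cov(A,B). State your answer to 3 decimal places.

E[A] = 3.44,  E[B] = 1.08
E[AB] = 4.12
Cov(A,B) = E[AB] − E[A]E[B] = 4.12 − (3.44)(1.08) = 0.4048

0.405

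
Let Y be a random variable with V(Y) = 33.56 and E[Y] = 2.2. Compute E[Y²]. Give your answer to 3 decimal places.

E[Y²] = V(Y) + (E[Y])² = 33.56 + (2.2)² = 38.4

38.400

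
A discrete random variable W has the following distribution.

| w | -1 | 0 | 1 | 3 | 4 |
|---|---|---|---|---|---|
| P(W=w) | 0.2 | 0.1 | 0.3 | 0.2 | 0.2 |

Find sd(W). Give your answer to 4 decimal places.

1.8028

E[W] = (-1)(0.2) + (0)(0.1) + (1)(0.3) + (3)(0.2) + (4)(0.2) = 1.5
E[W²] = (-1)²(0.2) + (0)²(0.1) + (1)²(0.3) + (3)²(0.2) + (4)²(0.2) = 5.5
Var(W) = E[W²] − (E[W])² = 5.5 − (1.5)² = 3.25
sd(W) = √3.25 ≈ 1.8028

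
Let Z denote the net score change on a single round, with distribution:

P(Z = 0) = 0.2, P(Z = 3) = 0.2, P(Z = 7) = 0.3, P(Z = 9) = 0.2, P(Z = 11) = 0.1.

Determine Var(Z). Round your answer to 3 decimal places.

E[Z] = (0)(0.2) + (3)(0.2) + (7)(0.3) + (9)(0.2) + (11)(0.1) = 5.6
E[Z²] = (0)²(0.2) + (3)²(0.2) + (7)²(0.3) + (9)²(0.2) + (11)²(0.1) = 44.8
Var(Z) = E[Z²] − (E[Z])² = 44.8 − (5.6)² = 13.44

13.440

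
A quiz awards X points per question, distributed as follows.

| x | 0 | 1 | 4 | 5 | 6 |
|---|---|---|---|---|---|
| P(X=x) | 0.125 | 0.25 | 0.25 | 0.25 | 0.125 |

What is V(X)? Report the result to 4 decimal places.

E[X] = (0)(0.125) + (1)(0.25) + (4)(0.25) + (5)(0.25) + (6)(0.125) = 3.25
E[X²] = (0)²(0.125) + (1)²(0.25) + (4)²(0.25) + (5)²(0.25) + (6)²(0.125) = 15
V(X) = E[X²] − (E[X])² = 15 − (3.25)² = 4.4375

4.4375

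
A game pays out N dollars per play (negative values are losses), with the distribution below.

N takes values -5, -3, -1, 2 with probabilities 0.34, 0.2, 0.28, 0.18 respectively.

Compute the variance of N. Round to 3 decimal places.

E[N] = (-5)(0.34) + (-3)(0.2) + (-1)(0.28) + (2)(0.18) = -2.22
E[N²] = (-5)²(0.34) + (-3)²(0.2) + (-1)²(0.28) + (2)²(0.18) = 11.3
Var(N) = E[N²] − (E[N])² = 11.3 − (-2.22)² = 6.3716

6.372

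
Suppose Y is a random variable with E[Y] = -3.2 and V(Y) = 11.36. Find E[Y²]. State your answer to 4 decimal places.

21.6000

E[Y²] = V(Y) + (E[Y])² = 11.36 + (-3.2)² = 21.6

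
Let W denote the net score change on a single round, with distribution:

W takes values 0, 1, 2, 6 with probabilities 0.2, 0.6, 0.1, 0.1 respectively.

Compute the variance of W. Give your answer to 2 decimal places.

E[W] = (0)(0.2) + (1)(0.6) + (2)(0.1) + (6)(0.1) = 1.4
E[W²] = (0)²(0.2) + (1)²(0.6) + (2)²(0.1) + (6)²(0.1) = 4.6
V(W) = E[W²] − (E[W])² = 4.6 − (1.4)² = 2.64

2.64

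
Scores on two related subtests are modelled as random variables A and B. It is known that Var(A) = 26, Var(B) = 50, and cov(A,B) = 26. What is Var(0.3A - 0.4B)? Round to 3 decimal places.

Var(0.3A - 0.4B) = (0.3)²·Var(A) + (-0.4)²·Var(B) + 2·(0.3)·(-0.4)·cov(A,B)
= 0.09·26 + 0.16·50 + -0.24·26 = 4.1

4.100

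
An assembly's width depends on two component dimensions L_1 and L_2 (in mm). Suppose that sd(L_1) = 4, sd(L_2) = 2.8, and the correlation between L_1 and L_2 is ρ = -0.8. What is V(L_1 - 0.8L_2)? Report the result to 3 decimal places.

V(L_1) = (4)² = 16;  V(L_2) = (2.8)² = 7.84
Cov(L_1,L_2) = ρ·sd(L_1)·sd(L_2) = -0.8·4·2.8 = -8.96
V(L_1 - 0.8L_2) = (1)²·V(L_1) + (-0.8)²·V(L_2) + 2·(1)·(-0.8)·Cov(L_1,L_2)
= 1·16 + 0.64·7.84 + -1.6·-8.96 = 35.3536

35.354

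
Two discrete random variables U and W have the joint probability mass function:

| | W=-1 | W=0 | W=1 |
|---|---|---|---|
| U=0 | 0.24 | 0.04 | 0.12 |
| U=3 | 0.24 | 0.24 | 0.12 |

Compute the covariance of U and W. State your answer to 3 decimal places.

E[U] = 1.8,  E[W] = -0.24
E[UW] = -0.36
Cov(U,W) = E[UW] − E[U]E[W] = -0.36 − (1.8)(-0.24) = 0.072

0.072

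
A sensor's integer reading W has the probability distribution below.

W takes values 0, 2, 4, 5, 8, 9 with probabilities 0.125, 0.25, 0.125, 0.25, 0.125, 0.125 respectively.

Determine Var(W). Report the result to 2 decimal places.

8.23

E[W] = (0)(0.125) + (2)(0.25) + (4)(0.125) + (5)(0.25) + (8)(0.125) + (9)(0.125) = 4.375
E[W²] = (0)²(0.125) + (2)²(0.25) + (4)²(0.125) + (5)²(0.25) + (8)²(0.125) + (9)²(0.125) = 27.375
Var(W) = E[W²] − (E[W])² = 27.375 − (4.375)² = 8.234375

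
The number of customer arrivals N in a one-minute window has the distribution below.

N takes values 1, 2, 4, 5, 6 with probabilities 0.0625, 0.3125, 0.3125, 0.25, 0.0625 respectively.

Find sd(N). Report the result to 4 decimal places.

1.4564

E[N] = (1)(0.0625) + (2)(0.3125) + (4)(0.3125) + (5)(0.25) + (6)(0.0625) = 3.5625
E[N²] = (1)²(0.0625) + (2)²(0.3125) + (4)²(0.3125) + (5)²(0.25) + (6)²(0.0625) = 14.8125
var(N) = E[N²] − (E[N])² = 14.8125 − (3.5625)² = 2.12109375
sd(N) = √2.12109375 ≈ 1.4564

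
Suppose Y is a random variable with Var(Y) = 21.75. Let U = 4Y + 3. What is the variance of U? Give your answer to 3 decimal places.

Var(4Y + 3) = (4)²·Var(Y) = 16·21.75 = 348

348.000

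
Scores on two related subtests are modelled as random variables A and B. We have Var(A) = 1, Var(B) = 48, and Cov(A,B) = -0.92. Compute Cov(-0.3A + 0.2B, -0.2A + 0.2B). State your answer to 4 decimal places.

Cov(-0.3A + 0.2B, -0.2A + 0.2B) = (-0.3)(-0.2)Var(A) + (0.2)(0.2)Var(B) + [(-0.3)(0.2) + (0.2)(-0.2)]Cov(A,B)
= 0.06·1 + 0.04·48 + -0.1·-0.92 = 2.072

2.0720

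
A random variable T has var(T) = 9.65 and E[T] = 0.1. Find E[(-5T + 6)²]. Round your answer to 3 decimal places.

271.500

E[-5T + 6] = -5·0.1 + 6 = 5.5
var(-5T + 6) = (-5)²·9.65 = 241.25
E[(-5T + 6)²] = var((-5T + 6)) + (E[(-5T + 6)])² = 241.25 + (5.5)² = 271.5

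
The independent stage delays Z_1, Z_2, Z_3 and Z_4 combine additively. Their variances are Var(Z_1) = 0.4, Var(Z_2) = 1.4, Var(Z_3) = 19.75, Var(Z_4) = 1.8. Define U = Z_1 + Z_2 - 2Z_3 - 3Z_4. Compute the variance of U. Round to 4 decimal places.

By independence, Var(U) = (1)²Var(Z_1) + (1)²Var(Z_2) + (-2)²Var(Z_3) + (-3)²Var(Z_4)
= (1)²·0.4 + (1)²·1.4 + (-2)²·19.75 + (-3)²·1.8 = 97

97.0000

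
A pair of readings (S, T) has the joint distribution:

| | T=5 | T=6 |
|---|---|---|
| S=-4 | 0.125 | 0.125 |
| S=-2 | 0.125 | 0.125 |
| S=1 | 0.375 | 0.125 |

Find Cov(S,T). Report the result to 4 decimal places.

E[S] = -1,  E[T] = 5.375
E[ST] = -5.625
Cov(S,T) = E[ST] − E[S]E[T] = -5.625 − (-1)(5.375) = -0.25

-0.2500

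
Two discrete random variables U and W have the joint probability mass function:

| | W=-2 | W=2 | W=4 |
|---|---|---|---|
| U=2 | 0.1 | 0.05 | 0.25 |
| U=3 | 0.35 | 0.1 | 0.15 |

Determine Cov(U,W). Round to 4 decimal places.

E[U] = 2.6,  E[W] = 1
E[UW] = 2.1
Cov(U,W) = E[UW] − E[U]E[W] = 2.1 − (2.6)(1) = -0.5

-0.5000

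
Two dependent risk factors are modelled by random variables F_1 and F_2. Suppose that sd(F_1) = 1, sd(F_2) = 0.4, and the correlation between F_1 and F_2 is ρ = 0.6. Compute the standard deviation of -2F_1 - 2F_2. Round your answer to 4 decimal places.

2.5612

var(F_1) = (1)² = 1;  var(F_2) = (0.4)² = 0.16
cov(F_1,F_2) = ρ·sd(F_1)·sd(F_2) = 0.6·1·0.4 = 0.24
var(-2F_1 - 2F_2) = (-2)²·var(F_1) + (-2)²·var(F_2) + 2·(-2)·(-2)·cov(F_1,F_2)
= 4·1 + 4·0.16 + 8·0.24 = 6.56
sd(-2F_1 - 2F_2) = √6.56 ≈ 2.5612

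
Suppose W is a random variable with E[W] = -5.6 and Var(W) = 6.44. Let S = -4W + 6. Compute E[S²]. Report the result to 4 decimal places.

909.6000

E[-4W + 6] = -4·-5.6 + 6 = 28.4
Var(-4W + 6) = (-4)²·6.44 = 103.04
E[S²] = Var(S) + (E[S])² = 103.04 + (28.4)² = 909.6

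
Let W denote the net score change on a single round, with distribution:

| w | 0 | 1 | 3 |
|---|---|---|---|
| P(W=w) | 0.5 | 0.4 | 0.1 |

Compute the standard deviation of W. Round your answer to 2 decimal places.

E[W] = (0)(0.5) + (1)(0.4) + (3)(0.1) = 0.7
E[W²] = (0)²(0.5) + (1)²(0.4) + (3)²(0.1) = 1.3
V(W) = E[W²] − (E[W])² = 1.3 − (0.7)² = 0.81
SD(W) = √0.81 ≈ 0.90

0.90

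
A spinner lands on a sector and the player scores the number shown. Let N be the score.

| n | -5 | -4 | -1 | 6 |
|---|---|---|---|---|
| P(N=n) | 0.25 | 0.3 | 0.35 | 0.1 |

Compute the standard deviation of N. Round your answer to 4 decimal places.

3.1875

E[N] = (-5)(0.25) + (-4)(0.3) + (-1)(0.35) + (6)(0.1) = -2.2
E[N²] = (-5)²(0.25) + (-4)²(0.3) + (-1)²(0.35) + (6)²(0.1) = 15
Var(N) = E[N²] − (E[N])² = 15 − (-2.2)² = 10.16
sd(N) = √10.16 ≈ 3.1875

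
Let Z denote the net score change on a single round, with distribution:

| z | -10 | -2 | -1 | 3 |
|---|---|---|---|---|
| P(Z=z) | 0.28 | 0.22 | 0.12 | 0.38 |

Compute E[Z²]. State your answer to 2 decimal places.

E[Z²] = (-10)²(0.28) + (-2)²(0.22) + (-1)²(0.12) + (3)²(0.38) = 32.42

32.42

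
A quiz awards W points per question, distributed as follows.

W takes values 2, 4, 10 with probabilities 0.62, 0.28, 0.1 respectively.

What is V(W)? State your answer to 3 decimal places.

5.670

E[W] = (2)(0.62) + (4)(0.28) + (10)(0.1) = 3.36
E[W²] = (2)²(0.62) + (4)²(0.28) + (10)²(0.1) = 16.96
V(W) = E[W²] − (E[W])² = 16.96 − (3.36)² = 5.6704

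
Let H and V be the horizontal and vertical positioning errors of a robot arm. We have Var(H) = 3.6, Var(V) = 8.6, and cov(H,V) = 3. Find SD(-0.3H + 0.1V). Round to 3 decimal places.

Var(-0.3H + 0.1V) = (-0.3)²·Var(H) + (0.1)²·Var(V) + 2·(-0.3)·(0.1)·cov(H,V)
= 0.09·3.6 + 0.01·8.6 + -0.06·3 = 0.23
SD(-0.3H + 0.1V) = √0.23 ≈ 0.480

0.480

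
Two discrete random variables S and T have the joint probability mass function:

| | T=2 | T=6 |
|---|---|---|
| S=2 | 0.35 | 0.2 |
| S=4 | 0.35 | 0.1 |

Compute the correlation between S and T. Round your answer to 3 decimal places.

E[S] = 2.9,  E[T] = 3.2
E[ST] = 9
Cov(S,T) = E[ST] − E[S]E[T] = 9 − (2.9)(3.2) = -0.28
V(S) = 0.99,  V(T) = 3.36
ρ = -0.28 / √(0.99·3.36) ≈ -0.154

-0.154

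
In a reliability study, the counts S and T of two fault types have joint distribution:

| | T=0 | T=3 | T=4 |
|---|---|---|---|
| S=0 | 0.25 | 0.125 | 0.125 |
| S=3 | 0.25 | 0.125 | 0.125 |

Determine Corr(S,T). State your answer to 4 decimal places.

E[S] = 1.5,  E[T] = 1.75
E[ST] = 2.625
Cov(S,T) = E[ST] − E[S]E[T] = 2.625 − (1.5)(1.75) = 0
V(S) = 2.25,  V(T) = 3.1875
ρ = 0 / √(2.25·3.1875) ≈ 0.0000

0.0000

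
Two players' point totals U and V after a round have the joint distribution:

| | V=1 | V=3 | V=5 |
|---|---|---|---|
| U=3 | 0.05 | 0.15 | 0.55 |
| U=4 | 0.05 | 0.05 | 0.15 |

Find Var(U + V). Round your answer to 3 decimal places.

1.748

E[U] = 3.25,  E[V] = 4.2,  E[UV] = 13.55
Var(U) = 10.75 − (3.25)² = 0.1875;  Var(V) = 19.4 − (4.2)² = 1.76
Cov(U,V) = 13.55 − (3.25)(4.2) = -0.1
Var(U + V) = (1)²·0.1875 + (1)²·1.76 + 2·(1)·(1)·-0.1 = 1.7475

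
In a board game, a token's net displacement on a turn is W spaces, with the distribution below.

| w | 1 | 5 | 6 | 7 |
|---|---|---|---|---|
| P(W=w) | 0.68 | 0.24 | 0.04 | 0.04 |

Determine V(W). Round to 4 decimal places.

E[W] = (1)(0.68) + (5)(0.24) + (6)(0.04) + (7)(0.04) = 2.4
E[W²] = (1)²(0.68) + (5)²(0.24) + (6)²(0.04) + (7)²(0.04) = 10.08
V(W) = E[W²] − (E[W])² = 10.08 − (2.4)² = 4.32

4.3200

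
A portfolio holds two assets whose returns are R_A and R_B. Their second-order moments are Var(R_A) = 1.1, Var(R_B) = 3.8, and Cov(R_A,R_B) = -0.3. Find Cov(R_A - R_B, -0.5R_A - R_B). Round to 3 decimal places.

Cov(R_A - R_B, -0.5R_A - R_B) = (1)(-0.5)Var(R_A) + (-1)(-1)Var(R_B) + [(1)(-1) + (-1)(-0.5)]Cov(R_A,R_B)
= -0.5·1.1 + 1·3.8 + -0.5·-0.3 = 3.4

3.400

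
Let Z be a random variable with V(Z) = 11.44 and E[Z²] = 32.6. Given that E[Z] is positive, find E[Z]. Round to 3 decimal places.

4.600

(E[Z])² = E[Z²] − V(Z) = 32.6 − 11.44 = 21.16
E[Z] = √21.16 = 4.6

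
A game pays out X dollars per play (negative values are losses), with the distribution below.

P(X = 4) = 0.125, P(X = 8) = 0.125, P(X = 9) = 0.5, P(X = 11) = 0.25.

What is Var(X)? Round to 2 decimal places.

4.19

E[X] = (4)(0.125) + (8)(0.125) + (9)(0.5) + (11)(0.25) = 8.75
E[X²] = (4)²(0.125) + (8)²(0.125) + (9)²(0.5) + (11)²(0.25) = 80.75
Var(X) = E[X²] − (E[X])² = 80.75 − (8.75)² = 4.1875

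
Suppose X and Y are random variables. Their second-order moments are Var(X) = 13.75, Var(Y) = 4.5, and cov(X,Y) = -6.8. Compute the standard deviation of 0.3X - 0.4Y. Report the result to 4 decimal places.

1.8946

Var(0.3X - 0.4Y) = (0.3)²·Var(X) + (-0.4)²·Var(Y) + 2·(0.3)·(-0.4)·cov(X,Y)
= 0.09·13.75 + 0.16·4.5 + -0.24·-6.8 = 3.5895
SD(0.3X - 0.4Y) = √3.5895 ≈ 1.8946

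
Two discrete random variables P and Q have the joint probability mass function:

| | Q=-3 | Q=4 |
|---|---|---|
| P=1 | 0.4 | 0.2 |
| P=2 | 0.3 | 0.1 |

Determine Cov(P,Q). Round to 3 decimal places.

-0.140

E[P] = 1.4,  E[Q] = -0.9
E[PQ] = -1.4
Cov(P,Q) = E[PQ] − E[P]E[Q] = -1.4 − (1.4)(-0.9) = -0.14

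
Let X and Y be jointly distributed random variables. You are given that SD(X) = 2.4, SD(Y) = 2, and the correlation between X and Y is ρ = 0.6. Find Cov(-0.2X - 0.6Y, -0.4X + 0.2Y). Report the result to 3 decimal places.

0.557

Var(X) = (2.4)² = 5.76;  Var(Y) = (2)² = 4
Cov(X,Y) = ρ·SD(X)·SD(Y) = 0.6·2.4·2 = 2.88
Cov(-0.2X - 0.6Y, -0.4X + 0.2Y) = (-0.2)(-0.4)Var(X) + (-0.6)(0.2)Var(Y) + [(-0.2)(0.2) + (-0.6)(-0.4)]Cov(X,Y)
= 0.08·5.76 + -0.12·4 + 0.2·2.88 = 0.5568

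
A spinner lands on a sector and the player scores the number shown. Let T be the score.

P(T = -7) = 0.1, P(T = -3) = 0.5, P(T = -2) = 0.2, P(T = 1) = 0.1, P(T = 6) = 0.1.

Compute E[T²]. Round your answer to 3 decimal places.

13.900

E[T²] = (-7)²(0.1) + (-3)²(0.5) + (-2)²(0.2) + (1)²(0.1) + (6)²(0.1) = 13.9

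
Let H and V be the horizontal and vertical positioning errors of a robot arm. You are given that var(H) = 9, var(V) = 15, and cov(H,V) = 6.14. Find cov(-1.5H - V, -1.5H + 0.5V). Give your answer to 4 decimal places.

cov(-1.5H - V, -1.5H + 0.5V) = (-1.5)(-1.5)var(H) + (-1)(0.5)var(V) + [(-1.5)(0.5) + (-1)(-1.5)]cov(H,V)
= 2.25·9 + -0.5·15 + 0.75·6.14 = 17.355

17.3550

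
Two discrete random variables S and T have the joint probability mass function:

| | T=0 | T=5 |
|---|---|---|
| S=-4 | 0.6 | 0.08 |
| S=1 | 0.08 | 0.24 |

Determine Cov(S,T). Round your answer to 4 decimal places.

E[S] = -2.4,  E[T] = 1.6
E[ST] = -0.4
Cov(S,T) = E[ST] − E[S]E[T] = -0.4 − (-2.4)(1.6) = 3.44

3.4400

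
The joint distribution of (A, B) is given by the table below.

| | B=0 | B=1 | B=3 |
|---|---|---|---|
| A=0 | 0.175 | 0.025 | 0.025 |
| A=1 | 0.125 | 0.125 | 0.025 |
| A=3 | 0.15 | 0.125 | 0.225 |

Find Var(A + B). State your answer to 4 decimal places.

E[A] = 1.775,  E[B] = 1.1,  E[AB] = 2.6
Var(A) = 4.775 − (1.775)² = 1.624375;  Var(B) = 2.75 − (1.1)² = 1.54
Cov(A,B) = 2.6 − (1.775)(1.1) = 0.6475
Var(A + B) = (1)²·1.624375 + (1)²·1.54 + 2·(1)·(1)·0.6475 = 4.459375

4.4594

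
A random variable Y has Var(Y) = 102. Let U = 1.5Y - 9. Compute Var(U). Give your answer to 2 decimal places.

229.50

Var(1.5Y - 9) = (1.5)²·Var(Y) = 2.25·102 = 229.5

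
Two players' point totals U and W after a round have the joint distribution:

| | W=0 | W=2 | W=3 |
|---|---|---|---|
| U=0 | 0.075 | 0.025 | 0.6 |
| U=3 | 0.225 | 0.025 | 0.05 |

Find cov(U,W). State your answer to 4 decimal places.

E[U] = 0.9,  E[W] = 2.05
E[UW] = 0.6
cov(U,W) = E[UW] − E[U]E[W] = 0.6 − (0.9)(2.05) = -1.245

-1.2450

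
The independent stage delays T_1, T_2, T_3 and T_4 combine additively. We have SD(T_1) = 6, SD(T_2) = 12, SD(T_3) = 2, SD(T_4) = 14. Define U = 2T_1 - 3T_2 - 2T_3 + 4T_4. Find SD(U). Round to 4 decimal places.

67.7643

Var(T_1) = 36, Var(T_2) = 144, Var(T_3) = 4, Var(T_4) = 196
By independence, Var(U) = (2)²Var(T_1) + (-3)²Var(T_2) + (-2)²Var(T_3) + (4)²Var(T_4)
= (2)²·36 + (-3)²·144 + (-2)²·4 + (4)²·196 = 4592
SD(U) = √4592 ≈ 67.7643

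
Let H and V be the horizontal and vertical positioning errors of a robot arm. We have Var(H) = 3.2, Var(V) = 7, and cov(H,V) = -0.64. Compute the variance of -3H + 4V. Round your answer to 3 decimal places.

Var(-3H + 4V) = (-3)²·Var(H) + (4)²·Var(V) + 2·(-3)·(4)·cov(H,V)
= 9·3.2 + 16·7 + -24·-0.64 = 156.16

156.160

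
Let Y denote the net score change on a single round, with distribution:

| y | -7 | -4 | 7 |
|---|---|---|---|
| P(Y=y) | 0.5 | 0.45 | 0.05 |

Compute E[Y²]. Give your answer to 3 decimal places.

34.150

E[Y²] = (-7)²(0.5) + (-4)²(0.45) + (7)²(0.05) = 34.15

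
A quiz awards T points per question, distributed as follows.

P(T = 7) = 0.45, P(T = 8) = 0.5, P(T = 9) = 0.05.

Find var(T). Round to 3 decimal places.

E[T] = (7)(0.45) + (8)(0.5) + (9)(0.05) = 7.6
E[T²] = (7)²(0.45) + (8)²(0.5) + (9)²(0.05) = 58.1
var(T) = E[T²] − (E[T])² = 58.1 − (7.6)² = 0.34

0.340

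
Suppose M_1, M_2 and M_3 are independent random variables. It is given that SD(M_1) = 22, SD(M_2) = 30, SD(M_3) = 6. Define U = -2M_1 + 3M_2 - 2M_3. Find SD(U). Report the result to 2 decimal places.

var(M_1) = 484, var(M_2) = 900, var(M_3) = 36
By independence, var(U) = (-2)²var(M_1) + (3)²var(M_2) + (-2)²var(M_3)
= (-2)²·484 + (3)²·900 + (-2)²·36 = 10180
SD(U) = √10180 ≈ 100.90

100.90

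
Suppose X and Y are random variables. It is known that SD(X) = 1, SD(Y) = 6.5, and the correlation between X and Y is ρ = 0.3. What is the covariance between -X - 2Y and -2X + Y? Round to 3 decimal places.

-76.650

V(X) = (1)² = 1;  V(Y) = (6.5)² = 42.25
cov(X,Y) = ρ·SD(X)·SD(Y) = 0.3·1·6.5 = 1.95
cov(-X - 2Y, -2X + Y) = (-1)(-2)V(X) + (-2)(1)V(Y) + [(-1)(1) + (-2)(-2)]cov(X,Y)
= 2·1 + -2·42.25 + 3·1.95 = -76.65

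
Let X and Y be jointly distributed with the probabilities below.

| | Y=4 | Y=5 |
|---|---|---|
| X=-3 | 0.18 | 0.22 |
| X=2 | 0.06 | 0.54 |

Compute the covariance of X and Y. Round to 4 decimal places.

E[X] = 0,  E[Y] = 4.76
E[XY] = 0.42
Cov(X,Y) = E[XY] − E[X]E[Y] = 0.42 − (0)(4.76) = 0.42

0.4200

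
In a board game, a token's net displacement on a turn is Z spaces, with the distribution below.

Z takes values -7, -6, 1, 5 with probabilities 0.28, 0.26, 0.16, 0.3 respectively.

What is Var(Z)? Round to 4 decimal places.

27.2804

E[Z] = (-7)(0.28) + (-6)(0.26) + (1)(0.16) + (5)(0.3) = -1.86
E[Z²] = (-7)²(0.28) + (-6)²(0.26) + (1)²(0.16) + (5)²(0.3) = 30.74
Var(Z) = E[Z²] − (E[Z])² = 30.74 − (-1.86)² = 27.2804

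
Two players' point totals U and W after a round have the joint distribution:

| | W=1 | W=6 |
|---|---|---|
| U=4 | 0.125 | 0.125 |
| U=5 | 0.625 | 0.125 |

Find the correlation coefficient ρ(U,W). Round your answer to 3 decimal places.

E[U] = 4.75,  E[W] = 2.25
E[UW] = 10.375
cov(U,W) = E[UW] − E[U]E[W] = 10.375 − (4.75)(2.25) = -0.3125
Var(U) = 0.1875,  Var(W) = 4.6875
ρ = -0.3125 / √(0.1875·4.6875) ≈ -0.333

-0.333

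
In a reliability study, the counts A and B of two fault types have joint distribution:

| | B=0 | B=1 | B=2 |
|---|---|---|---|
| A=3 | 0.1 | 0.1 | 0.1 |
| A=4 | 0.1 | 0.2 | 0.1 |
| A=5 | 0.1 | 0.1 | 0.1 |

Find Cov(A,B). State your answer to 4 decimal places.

E[A] = 4,  E[B] = 1
E[AB] = 4
Cov(A,B) = E[AB] − E[A]E[B] = 4 − (4)(1) = 0

0.0000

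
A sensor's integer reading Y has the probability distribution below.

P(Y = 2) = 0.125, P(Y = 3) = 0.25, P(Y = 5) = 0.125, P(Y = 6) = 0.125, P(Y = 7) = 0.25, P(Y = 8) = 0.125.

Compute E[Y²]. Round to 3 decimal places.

30.625

E[Y²] = (2)²(0.125) + (3)²(0.25) + (5)²(0.125) + (6)²(0.125) + (7)²(0.25) + (8)²(0.125) = 30.625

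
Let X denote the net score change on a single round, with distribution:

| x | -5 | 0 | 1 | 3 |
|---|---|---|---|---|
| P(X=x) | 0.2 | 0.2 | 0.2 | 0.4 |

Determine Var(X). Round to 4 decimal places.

E[X] = (-5)(0.2) + (0)(0.2) + (1)(0.2) + (3)(0.4) = 0.4
E[X²] = (-5)²(0.2) + (0)²(0.2) + (1)²(0.2) + (3)²(0.4) = 8.8
Var(X) = E[X²] − (E[X])² = 8.8 − (0.4)² = 8.64

8.6400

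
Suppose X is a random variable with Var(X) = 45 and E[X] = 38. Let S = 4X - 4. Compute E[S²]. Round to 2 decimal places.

22624.00

E[4X - 4] = 4·38 − 4 = 148
Var(4X - 4) = (4)²·45 = 720
E[S²] = Var(S) + (E[S])² = 720 + (148)² = 22624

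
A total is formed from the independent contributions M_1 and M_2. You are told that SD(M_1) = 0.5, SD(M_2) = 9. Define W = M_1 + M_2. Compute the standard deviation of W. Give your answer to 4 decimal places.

Var(M_1) = 0.25, Var(M_2) = 81
By independence, Var(W) = (1)²Var(M_1) + (1)²Var(M_2)
= (1)²·0.25 + (1)²·81 = 81.25
SD(W) = √81.25 ≈ 9.0139

9.0139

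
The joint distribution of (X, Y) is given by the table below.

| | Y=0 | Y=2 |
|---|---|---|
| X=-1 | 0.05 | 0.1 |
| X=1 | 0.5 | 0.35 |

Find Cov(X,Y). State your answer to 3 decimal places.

-0.130

E[X] = 0.7,  E[Y] = 0.9
E[XY] = 0.5
Cov(X,Y) = E[XY] − E[X]E[Y] = 0.5 − (0.7)(0.9) = -0.13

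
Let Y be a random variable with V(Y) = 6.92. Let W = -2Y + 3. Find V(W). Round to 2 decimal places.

V(-2Y + 3) = (-2)²·V(Y) = 4·6.92 = 27.68

27.68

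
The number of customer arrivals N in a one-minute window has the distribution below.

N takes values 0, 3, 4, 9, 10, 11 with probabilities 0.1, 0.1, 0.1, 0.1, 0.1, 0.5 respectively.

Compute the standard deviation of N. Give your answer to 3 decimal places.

E[N] = (0)(0.1) + (3)(0.1) + (4)(0.1) + (9)(0.1) + (10)(0.1) + (11)(0.5) = 8.1
E[N²] = (0)²(0.1) + (3)²(0.1) + (4)²(0.1) + (9)²(0.1) + (10)²(0.1) + (11)²(0.5) = 81.1
var(N) = E[N²] − (E[N])² = 81.1 − (8.1)² = 15.49
SD(N) = √15.49 ≈ 3.936

3.936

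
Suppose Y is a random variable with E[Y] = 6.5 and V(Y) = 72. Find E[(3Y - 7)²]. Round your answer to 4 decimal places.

E[3Y - 7] = 3·6.5 − 7 = 12.5
V(3Y - 7) = (3)²·72 = 648
E[(3Y - 7)²] = V((3Y - 7)) + (E[(3Y - 7)])² = 648 + (12.5)² = 804.25

804.2500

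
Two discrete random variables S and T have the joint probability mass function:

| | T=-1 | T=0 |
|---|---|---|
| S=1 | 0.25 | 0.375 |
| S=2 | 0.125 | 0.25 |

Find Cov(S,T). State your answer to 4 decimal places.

0.0156

E[S] = 1.375,  E[T] = -0.375
E[ST] = -0.5
Cov(S,T) = E[ST] − E[S]E[T] = -0.5 − (1.375)(-0.375) = 0.015625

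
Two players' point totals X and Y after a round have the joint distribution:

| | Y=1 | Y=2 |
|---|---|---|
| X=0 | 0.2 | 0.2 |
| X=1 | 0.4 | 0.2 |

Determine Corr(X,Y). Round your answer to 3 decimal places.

-0.167

E[X] = 0.6,  E[Y] = 1.4
E[XY] = 0.8
cov(X,Y) = E[XY] − E[X]E[Y] = 0.8 − (0.6)(1.4) = -0.04
Var(X) = 0.24,  Var(Y) = 0.24
ρ = -0.04 / √(0.24·0.24) ≈ -0.167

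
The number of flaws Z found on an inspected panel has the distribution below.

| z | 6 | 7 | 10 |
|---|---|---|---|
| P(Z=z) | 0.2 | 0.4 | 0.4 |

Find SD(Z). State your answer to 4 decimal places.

1.6733

E[Z] = (6)(0.2) + (7)(0.4) + (10)(0.4) = 8
E[Z²] = (6)²(0.2) + (7)²(0.4) + (10)²(0.4) = 66.8
Var(Z) = E[Z²] − (E[Z])² = 66.8 − (8)² = 2.8
SD(Z) = √2.8 ≈ 1.6733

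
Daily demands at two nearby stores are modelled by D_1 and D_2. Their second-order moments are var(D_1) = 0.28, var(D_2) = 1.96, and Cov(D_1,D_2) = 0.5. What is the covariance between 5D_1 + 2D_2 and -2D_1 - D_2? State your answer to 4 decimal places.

-11.2200

Cov(5D_1 + 2D_2, -2D_1 - D_2) = (5)(-2)var(D_1) + (2)(-1)var(D_2) + [(5)(-1) + (2)(-2)]Cov(D_1,D_2)
= -10·0.28 + -2·1.96 + -9·0.5 = -11.22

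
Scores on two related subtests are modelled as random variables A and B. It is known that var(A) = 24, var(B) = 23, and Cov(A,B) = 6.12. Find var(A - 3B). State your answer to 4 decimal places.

194.2800

var(A - 3B) = (1)²·var(A) + (-3)²·var(B) + 2·(1)·(-3)·Cov(A,B)
= 1·24 + 9·23 + -6·6.12 = 194.28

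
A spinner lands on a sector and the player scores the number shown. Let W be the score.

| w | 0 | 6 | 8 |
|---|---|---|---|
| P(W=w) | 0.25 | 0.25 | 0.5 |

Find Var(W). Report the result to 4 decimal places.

10.7500

E[W] = (0)(0.25) + (6)(0.25) + (8)(0.5) = 5.5
E[W²] = (0)²(0.25) + (6)²(0.25) + (8)²(0.5) = 41
Var(W) = E[W²] − (E[W])² = 41 − (5.5)² = 10.75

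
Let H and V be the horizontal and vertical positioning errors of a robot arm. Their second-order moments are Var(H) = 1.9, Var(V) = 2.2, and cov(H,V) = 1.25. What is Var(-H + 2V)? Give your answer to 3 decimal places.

5.700

Var(-H + 2V) = (-1)²·Var(H) + (2)²·Var(V) + 2·(-1)·(2)·cov(H,V)
= 1·1.9 + 4·2.2 + -4·1.25 = 5.7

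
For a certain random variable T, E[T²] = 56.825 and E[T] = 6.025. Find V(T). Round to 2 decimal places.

V(T) = 56.825 − (6.025)² = 20.524375

20.52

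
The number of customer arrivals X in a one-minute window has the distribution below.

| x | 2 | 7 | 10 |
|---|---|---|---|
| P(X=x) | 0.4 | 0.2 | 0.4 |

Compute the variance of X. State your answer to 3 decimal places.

12.960

E[X] = (2)(0.4) + (7)(0.2) + (10)(0.4) = 6.2
E[X²] = (2)²(0.4) + (7)²(0.2) + (10)²(0.4) = 51.4
var(X) = E[X²] − (E[X])² = 51.4 − (6.2)² = 12.96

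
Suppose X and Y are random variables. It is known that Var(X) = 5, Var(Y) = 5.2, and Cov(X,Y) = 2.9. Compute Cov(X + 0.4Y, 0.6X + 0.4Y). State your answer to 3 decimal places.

Cov(X + 0.4Y, 0.6X + 0.4Y) = (1)(0.6)Var(X) + (0.4)(0.4)Var(Y) + [(1)(0.4) + (0.4)(0.6)]Cov(X,Y)
= 0.6·5 + 0.16·5.2 + 0.64·2.9 = 5.688

5.688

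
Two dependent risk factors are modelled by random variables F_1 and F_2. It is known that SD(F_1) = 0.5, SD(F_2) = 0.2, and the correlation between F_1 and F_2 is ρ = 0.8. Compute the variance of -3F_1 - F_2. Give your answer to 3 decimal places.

2.770

var(F_1) = (0.5)² = 0.25;  var(F_2) = (0.2)² = 0.04
Cov(F_1,F_2) = ρ·SD(F_1)·SD(F_2) = 0.8·0.5·0.2 = 0.08
var(-3F_1 - F_2) = (-3)²·var(F_1) + (-1)²·var(F_2) + 2·(-3)·(-1)·Cov(F_1,F_2)
= 9·0.25 + 1·0.04 + 6·0.08 = 2.77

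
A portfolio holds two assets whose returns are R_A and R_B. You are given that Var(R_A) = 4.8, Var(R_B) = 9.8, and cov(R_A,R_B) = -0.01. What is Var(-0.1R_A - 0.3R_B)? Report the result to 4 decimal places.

0.9294

Var(-0.1R_A - 0.3R_B) = (-0.1)²·Var(R_A) + (-0.3)²·Var(R_B) + 2·(-0.1)·(-0.3)·cov(R_A,R_B)
= 0.01·4.8 + 0.09·9.8 + 0.06·-0.01 = 0.9294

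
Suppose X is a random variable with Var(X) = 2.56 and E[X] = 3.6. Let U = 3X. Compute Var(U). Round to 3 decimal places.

Var(3X) = (3)²·Var(X) = 9·2.56 = 23.04

23.040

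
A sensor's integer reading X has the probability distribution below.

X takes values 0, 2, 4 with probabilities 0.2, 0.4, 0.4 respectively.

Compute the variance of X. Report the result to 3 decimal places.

E[X] = (0)(0.2) + (2)(0.4) + (4)(0.4) = 2.4
E[X²] = (0)²(0.2) + (2)²(0.4) + (4)²(0.4) = 8
var(X) = E[X²] − (E[X])² = 8 − (2.4)² = 2.24

2.240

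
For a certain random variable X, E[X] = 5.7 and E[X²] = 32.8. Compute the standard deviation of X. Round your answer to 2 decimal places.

0.56

V(X) = 32.8 − (5.7)² = 0.31
SD(X) = √0.31 ≈ 0.56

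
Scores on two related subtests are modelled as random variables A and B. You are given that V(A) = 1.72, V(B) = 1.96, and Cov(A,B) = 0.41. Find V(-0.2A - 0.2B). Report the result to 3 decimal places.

0.180

V(-0.2A - 0.2B) = (-0.2)²·V(A) + (-0.2)²·V(B) + 2·(-0.2)·(-0.2)·Cov(A,B)
= 0.04·1.72 + 0.04·1.96 + 0.08·0.41 = 0.18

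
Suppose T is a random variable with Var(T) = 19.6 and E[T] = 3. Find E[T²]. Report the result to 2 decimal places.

E[T²] = Var(T) + (E[T])² = 19.6 + (3)² = 28.6

28.60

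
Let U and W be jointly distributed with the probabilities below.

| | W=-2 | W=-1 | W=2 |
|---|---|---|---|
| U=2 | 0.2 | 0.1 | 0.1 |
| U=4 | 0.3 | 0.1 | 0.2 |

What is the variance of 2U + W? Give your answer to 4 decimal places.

7.3600

E[U] = 3.2,  E[W] = -0.6,  E[UW] = -1.8
Var(U) = 11.2 − (3.2)² = 0.96;  Var(W) = 3.4 − (-0.6)² = 3.04
Cov(U,W) = -1.8 − (3.2)(-0.6) = 0.12
Var(2U + W) = (2)²·0.96 + (1)²·3.04 + 2·(2)·(1)·0.12 = 7.36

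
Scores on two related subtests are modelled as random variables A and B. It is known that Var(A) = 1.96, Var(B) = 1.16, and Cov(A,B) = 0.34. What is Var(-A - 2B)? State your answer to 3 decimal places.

7.960

Var(-A - 2B) = (-1)²·Var(A) + (-2)²·Var(B) + 2·(-1)·(-2)·Cov(A,B)
= 1·1.96 + 4·1.16 + 4·0.34 = 7.96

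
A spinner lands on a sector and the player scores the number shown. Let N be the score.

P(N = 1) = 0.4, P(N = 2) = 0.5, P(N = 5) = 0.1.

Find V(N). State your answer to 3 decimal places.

1.290

E[N] = (1)(0.4) + (2)(0.5) + (5)(0.1) = 1.9
E[N²] = (1)²(0.4) + (2)²(0.5) + (5)²(0.1) = 4.9
V(N) = E[N²] − (E[N])² = 4.9 − (1.9)² = 1.29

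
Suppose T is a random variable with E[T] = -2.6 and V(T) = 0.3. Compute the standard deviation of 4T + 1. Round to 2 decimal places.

2.19

V(4T + 1) = (4)²·0.3 = 4.8
σ(4T + 1) = √4.8 ≈ 2.19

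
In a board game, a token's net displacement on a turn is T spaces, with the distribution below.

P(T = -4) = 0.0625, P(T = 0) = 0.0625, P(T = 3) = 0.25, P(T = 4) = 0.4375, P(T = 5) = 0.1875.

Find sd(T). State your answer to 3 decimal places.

E[T] = (-4)(0.0625) + (0)(0.0625) + (3)(0.25) + (4)(0.4375) + (5)(0.1875) = 3.1875
E[T²] = (-4)²(0.0625) + (0)²(0.0625) + (3)²(0.25) + (4)²(0.4375) + (5)²(0.1875) = 14.9375
V(T) = E[T²] − (E[T])² = 14.9375 − (3.1875)² = 4.77734375
sd(T) = √4.77734375 ≈ 2.186

2.186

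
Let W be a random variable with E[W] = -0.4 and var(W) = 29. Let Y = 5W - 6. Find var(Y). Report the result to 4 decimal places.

var(5W - 6) = (5)²·var(W) = 25·29 = 725

725.0000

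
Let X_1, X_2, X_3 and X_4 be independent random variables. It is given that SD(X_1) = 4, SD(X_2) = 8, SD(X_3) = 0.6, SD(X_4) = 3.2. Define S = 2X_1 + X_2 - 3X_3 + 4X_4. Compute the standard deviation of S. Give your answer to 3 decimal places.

var(X_1) = 16, var(X_2) = 64, var(X_3) = 0.36, var(X_4) = 10.24
By independence, var(S) = (2)²var(X_1) + (1)²var(X_2) + (-3)²var(X_3) + (4)²var(X_4)
= (2)²·16 + (1)²·64 + (-3)²·0.36 + (4)²·10.24 = 295.08
SD(S) = √295.08 ≈ 17.178

17.178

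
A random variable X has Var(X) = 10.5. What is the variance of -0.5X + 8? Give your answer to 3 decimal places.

Var(-0.5X + 8) = (-0.5)²·Var(X) = 0.25·10.5 = 2.625

2.625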